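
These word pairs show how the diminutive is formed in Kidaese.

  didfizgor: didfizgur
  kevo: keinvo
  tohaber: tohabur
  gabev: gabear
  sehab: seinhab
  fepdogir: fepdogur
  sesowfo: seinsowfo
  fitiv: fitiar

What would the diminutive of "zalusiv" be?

zalusiar

"zalusiv" ends in -v. The stems ending in -v (fitiv → fitiar, gabev → gabear) drop the final letter and add -ar.
So zalusiv → zalusiar.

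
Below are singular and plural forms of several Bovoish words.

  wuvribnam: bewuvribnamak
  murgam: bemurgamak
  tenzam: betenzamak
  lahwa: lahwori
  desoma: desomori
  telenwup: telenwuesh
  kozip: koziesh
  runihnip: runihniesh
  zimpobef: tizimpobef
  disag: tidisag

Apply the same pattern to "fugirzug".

wuvribnam and lahwa both have last vowel 'a' yet inflect differently (bewuvribnamak, lahwori), so the last vowel is not what conditions the rule; the final letter is.
"fugirzug" ends in -g. The one such stem in the data (disag → tidisag) adds the prefix ti-, so the same rule applies.
The other patterns: stems ending in -m add be- … -ak around the stem; stems ending in -a drop the final letter and add -ori; stems ending in -p drop the final letter and add -esh.
So fugirzug → tifugirzug.

tifugirzug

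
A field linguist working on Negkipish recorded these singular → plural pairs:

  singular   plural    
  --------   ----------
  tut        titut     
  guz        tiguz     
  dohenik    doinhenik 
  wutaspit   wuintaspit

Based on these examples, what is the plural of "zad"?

"zad" has 1 vowel. The stems with 1 vowel (guz → tiguz, tut → titut) add the prefix ti-.
So zad → tizad.

tizad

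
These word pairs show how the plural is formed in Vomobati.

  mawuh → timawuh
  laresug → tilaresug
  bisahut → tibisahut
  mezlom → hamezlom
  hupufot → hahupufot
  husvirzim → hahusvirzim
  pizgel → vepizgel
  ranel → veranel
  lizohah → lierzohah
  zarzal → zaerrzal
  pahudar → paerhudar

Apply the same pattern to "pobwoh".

hapobwoh

bisahut and hupufot both end in -t yet inflect differently (tibisahut, hahupufot), so the final letter is not what conditions the rule; the last vowel is.
"pobwoh" has last vowel 'o'. The stems whose last vowel is 'o' (mezlom → hamezlom, hupufot → hahupufot) add the prefix ha-.
The other patterns: stems whose last vowel is 'u' add the prefix ti-; stems whose last vowel is 'e' add the prefix ve-; stems whose last vowel is 'a' insert -er- after the first vowel.
So pobwoh → hapobwoh.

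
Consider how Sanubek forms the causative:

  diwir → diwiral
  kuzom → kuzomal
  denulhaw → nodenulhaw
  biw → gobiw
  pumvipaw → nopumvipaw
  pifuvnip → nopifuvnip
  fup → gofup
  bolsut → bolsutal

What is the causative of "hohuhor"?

nohohuhor

"hohuhor" has 3 vowels. The stems with 3 vowels (denulhaw → nodenulhaw, pumvipaw → nopumvipaw, pifuvnip → nopifuvnip) add the prefix no-.
So hohuhor → nohohuhor.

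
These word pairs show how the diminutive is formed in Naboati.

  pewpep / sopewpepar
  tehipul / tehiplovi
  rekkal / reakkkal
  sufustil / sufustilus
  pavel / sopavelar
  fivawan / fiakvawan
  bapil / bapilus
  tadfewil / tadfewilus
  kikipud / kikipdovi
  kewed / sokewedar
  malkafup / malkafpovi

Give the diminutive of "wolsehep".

tadfewil and tehipul both end in -l yet inflect differently (tadfewilus, tehiplovi), so the final letter is not what conditions the rule; the last vowel is.
"wolsehep" has last vowel 'e'. The stems whose last vowel is 'e' (pewpep → sopewpepar, pavel → sopavelar, kewed → sokewedar) add so- … -ar around the stem.
The other patterns: stems whose last vowel is 'i' add -us; stems whose last vowel is 'u' delete the last vowel and add -ovi; stems whose last vowel is 'a' insert -ak- after the first vowel.
So wolsehep → sowolsehepar.

sowolsehepar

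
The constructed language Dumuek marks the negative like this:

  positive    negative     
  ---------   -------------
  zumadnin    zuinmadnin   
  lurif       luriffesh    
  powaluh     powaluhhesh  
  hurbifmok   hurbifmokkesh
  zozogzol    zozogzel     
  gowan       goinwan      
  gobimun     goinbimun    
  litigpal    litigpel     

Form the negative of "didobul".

"didobul" ends in -l. The stems ending in -l (zozogzol → zozogzel, litigpal → litigpel) change the last vowel to 'e'.
So didobul → didobel.

didobel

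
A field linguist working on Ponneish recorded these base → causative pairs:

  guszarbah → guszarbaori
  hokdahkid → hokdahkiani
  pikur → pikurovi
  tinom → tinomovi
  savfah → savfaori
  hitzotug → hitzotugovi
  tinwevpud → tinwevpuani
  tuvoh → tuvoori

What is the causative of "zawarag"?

zawaragovi

tuvoh and tinom both have last vowel 'o' yet inflect differently (tuvoori, tinomovi), so the last vowel is not what conditions the rule; the final letter is.
"zawarag" ends in -g. The one such stem in the data (hitzotug → hitzotugovi) adds -ovi, so the same rule applies.
So zawarag → zawaragovi.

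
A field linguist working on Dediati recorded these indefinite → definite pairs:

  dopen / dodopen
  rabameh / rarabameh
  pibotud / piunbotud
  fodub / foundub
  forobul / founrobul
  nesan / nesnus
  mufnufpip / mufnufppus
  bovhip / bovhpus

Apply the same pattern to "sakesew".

sasakesew

dopen and nesan both end in -n yet inflect differently (dodopen, nesnus), so the final letter is not what conditions the rule; the last vowel is.
"sakesew" has last vowel 'e'. The stems whose last vowel is 'e' (dopen → dodopen, rabameh → rarabameh) repeat the first consonant+vowel as a prefix.
So sakesew → sasakesew.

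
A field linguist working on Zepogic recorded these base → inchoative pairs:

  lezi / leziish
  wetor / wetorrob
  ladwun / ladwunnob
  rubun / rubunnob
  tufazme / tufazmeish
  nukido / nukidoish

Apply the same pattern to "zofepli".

wetor and nukido both have last vowel 'o' yet inflect differently (wetorrob, nukidoish), so the last vowel is not what conditions the rule; whether the stem ends in a vowel or a consonant is.
"zofepli" ends in a vowel. The stems ending in a vowel (lezi → leziish, tufazme → tufazmeish, nukido → nukidoish) add -ish.
The other pattern: stems ending in a consonant double the final consonant and add -ob.
So zofepli → zofepliish.

zofepliish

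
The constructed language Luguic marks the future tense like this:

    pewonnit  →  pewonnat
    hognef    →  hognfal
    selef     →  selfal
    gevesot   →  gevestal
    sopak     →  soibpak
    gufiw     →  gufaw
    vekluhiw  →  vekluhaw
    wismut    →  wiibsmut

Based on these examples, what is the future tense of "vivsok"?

vivskal

wismut and pewonnit both end in -t yet inflect differently (wiibsmut, pewonnat), so the final letter is not what conditions the rule; the last vowel is.
"vivsok" has last vowel 'o'. The one such stem in the data (gevesot → gevestal) deletes the last vowel and adds -al (as do selef, hognef), so the same rule applies.
The other patterns: stems whose last vowel is 'a' or 'u' insert -ib- after the first vowel; stems whose last vowel is 'i' change the last vowel to 'a'.
So vivsok → vivskal.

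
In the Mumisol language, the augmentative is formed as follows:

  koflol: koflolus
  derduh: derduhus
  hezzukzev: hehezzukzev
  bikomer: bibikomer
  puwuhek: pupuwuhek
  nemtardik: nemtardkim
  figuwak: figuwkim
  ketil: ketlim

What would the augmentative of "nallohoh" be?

puwuhek and nemtardik both end in -k yet inflect differently (pupuwuhek, nemtardkim), so the final letter is not what conditions the rule; the last vowel is.
"nallohoh" has last vowel 'o'. The one such stem in the data (koflol → koflolus) adds -us, so the same rule applies.
The other patterns: stems whose last vowel is 'e' repeat the first consonant+vowel as a prefix; stems whose last vowel is 'a' or 'i' delete the last vowel and add -im.
So nallohoh → nallohohus.

nallohohus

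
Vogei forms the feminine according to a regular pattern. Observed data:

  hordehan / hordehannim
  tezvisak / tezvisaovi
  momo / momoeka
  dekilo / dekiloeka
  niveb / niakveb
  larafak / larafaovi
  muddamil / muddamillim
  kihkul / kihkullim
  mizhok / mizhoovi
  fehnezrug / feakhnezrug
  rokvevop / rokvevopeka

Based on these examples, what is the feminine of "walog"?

"walog" ends in -g. The one such stem in the data (fehnezrug → feakhnezrug) inserts -ak- after the first vowel (as does niveb), so the same rule applies.
So walog → waaklog.

waaklog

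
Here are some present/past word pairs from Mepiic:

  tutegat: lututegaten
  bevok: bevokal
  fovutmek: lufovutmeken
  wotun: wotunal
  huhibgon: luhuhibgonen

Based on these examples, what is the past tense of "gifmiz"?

gifmizal

bevok and fovutmek both end in -k yet inflect differently (bevokal, lufovutmeken), so the final letter is not what conditions the rule; the number of vowels is.
"gifmiz" has 2 vowels. The stems with 2 vowels (wotun → wotunal, bevok → bevokal) add -al.
So gifmiz → gifmizal.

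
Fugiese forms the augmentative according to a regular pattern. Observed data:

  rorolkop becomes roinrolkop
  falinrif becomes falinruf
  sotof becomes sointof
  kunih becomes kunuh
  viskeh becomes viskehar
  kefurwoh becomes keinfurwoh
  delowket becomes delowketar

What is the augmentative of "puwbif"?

puwbuf

falinrif and sotof both end in -f yet inflect differently (falinruf, sointof), so the final letter is not what conditions the rule; the last vowel is.
"puwbif" has last vowel 'i'. The stems whose last vowel is 'i' (falinrif → falinruf, kunih → kunuh) change the last vowel to 'u'.
The other patterns: stems whose last vowel is 'o' insert -in- after the first vowel; stems whose last vowel is 'e' add -ar.
So puwbif → puwbuf.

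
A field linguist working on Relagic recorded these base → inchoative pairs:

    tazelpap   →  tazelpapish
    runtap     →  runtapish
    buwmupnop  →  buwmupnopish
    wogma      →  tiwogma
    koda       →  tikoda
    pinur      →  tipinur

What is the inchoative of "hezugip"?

hezugipish

tazelpap and koda both have last vowel 'a' yet inflect differently (tazelpapish, tikoda), so the last vowel is not what conditions the rule; the final letter is.
"hezugip" ends in -p. The stems ending in -p (tazelpap → tazelpapish, buwmupnop → buwmupnopish, runtap → runtapish) add -ish.
The other pattern: stems ending in -a or -r add the prefix ti-.
So hezugip → hezugipish.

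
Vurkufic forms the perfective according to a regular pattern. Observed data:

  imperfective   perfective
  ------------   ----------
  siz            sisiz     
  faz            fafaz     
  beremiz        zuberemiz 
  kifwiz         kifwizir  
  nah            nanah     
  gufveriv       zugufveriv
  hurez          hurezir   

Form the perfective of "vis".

vivis

faz and kifwiz both end in -z yet inflect differently (fafaz, kifwizir), so the final letter is not what conditions the rule; the number of vowels is.
"vis" has 1 vowel. The stems with 1 vowel (nah → nanah, faz → fafaz, siz → sisiz) repeat the first consonant+vowel as a prefix.
The other patterns: stems with 2 vowels add -ir; stems with 3 vowels add the prefix zu-.
So vis → vivis.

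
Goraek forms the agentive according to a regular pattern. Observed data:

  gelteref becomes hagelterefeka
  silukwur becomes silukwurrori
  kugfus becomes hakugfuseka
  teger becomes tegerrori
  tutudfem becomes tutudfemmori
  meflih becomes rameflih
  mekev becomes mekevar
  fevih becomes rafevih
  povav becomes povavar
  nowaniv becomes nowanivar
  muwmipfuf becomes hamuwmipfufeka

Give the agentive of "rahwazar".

tutudfem and mekev both have last vowel 'e' yet inflect differently (tutudfemmori, mekevar), so the last vowel is not what conditions the rule; the final letter is.
"rahwazar" ends in -r. The stems ending in -r (teger → tegerrori, silukwur → silukwurrori) double the final consonant and add -ori.
The other patterns: stems ending in -v add -ar; stems ending in -h add the prefix ra-; stems ending in -f or -s add ha- … -eka around the stem.
So rahwazar → rahwazarrori.

rahwazarrori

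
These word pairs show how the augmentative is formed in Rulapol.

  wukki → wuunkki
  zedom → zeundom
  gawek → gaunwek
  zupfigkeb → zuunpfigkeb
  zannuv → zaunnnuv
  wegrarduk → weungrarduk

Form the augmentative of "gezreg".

geunzreg

Every pair shown (wukki → wuunkki, zedom → zeundom, gawek → gaunwek, …) follows the same rule: insert -un- after the first vowel.
So gezreg → geunzreg.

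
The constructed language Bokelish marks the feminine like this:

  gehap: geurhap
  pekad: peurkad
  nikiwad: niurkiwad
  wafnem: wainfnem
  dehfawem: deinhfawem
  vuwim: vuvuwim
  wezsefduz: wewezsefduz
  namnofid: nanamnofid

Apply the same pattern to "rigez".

wafnem and vuwim both end in -m yet inflect differently (wainfnem, vuvuwim), so the final letter is not what conditions the rule; the last vowel is.
"rigez" has last vowel 'e'. The stems whose last vowel is 'e' (wafnem → wainfnem, dehfawem → deinhfawem) insert -in- after the first vowel.
So rigez → riingez.

riingez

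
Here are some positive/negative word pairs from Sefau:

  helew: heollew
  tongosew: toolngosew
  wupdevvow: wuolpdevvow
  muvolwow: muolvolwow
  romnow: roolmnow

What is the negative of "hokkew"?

hoolkkew

Every pair shown (helew → heollew, tongosew → toolngosew, wupdevvow → wuolpdevvow, …) follows the same rule: insert -ol- after the first vowel.
So hokkew → hoolkkew.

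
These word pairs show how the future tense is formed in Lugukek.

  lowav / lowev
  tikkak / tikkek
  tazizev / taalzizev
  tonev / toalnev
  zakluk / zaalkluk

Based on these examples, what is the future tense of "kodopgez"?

lowav and tazizev both end in -v yet inflect differently (lowev, taalzizev), so the final letter is not what conditions the rule; the last vowel is.
"kodopgez" has last vowel 'e'. The stems whose last vowel is 'e' (tazizev → taalzizev, tonev → toalnev) insert -al- after the first vowel.
So kodopgez → koaldopgez.

koaldopgez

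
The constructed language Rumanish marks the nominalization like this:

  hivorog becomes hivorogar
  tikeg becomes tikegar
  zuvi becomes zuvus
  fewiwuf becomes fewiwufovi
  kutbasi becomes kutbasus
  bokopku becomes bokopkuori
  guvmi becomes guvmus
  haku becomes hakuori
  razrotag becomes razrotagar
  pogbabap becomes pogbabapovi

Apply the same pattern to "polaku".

bokopku and fewiwuf both have last vowel 'u' yet inflect differently (bokopkuori, fewiwufovi), so the last vowel is not what conditions the rule; the final letter is.
"polaku" ends in -u. The stems ending in -u (bokopku → bokopkuori, haku → hakuori) add -ori.
So polaku → polakuori.

polakuori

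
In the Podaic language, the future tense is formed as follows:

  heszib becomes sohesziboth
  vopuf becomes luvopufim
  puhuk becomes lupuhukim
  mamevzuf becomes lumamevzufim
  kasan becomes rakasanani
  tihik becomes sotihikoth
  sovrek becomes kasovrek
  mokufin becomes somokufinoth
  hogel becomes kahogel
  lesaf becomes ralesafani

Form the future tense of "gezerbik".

"gezerbik" has last vowel 'i'. The stems whose last vowel is 'i' (heszib → sohesziboth, tihik → sotihikoth, mokufin → somokufinoth) add so- … -oth around the stem.
So gezerbik → sogezerbikoth.

sogezerbikoth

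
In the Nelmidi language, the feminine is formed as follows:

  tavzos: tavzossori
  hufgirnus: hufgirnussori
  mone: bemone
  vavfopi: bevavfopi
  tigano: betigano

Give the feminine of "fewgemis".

"fewgemis" ends in a consonant. The stems ending in a consonant (tavzos → tavzossori, hufgirnus → hufgirnussori) double the final consonant and add -ori.
The other pattern: stems ending in a vowel add the prefix be-.
So fewgemis → fewgemissori.

fewgemissori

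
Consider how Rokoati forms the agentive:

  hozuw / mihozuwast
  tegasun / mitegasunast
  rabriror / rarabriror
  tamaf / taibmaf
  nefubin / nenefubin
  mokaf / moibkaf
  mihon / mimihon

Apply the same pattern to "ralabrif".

"ralabrif" has last vowel 'i'. The one such stem in the data (nefubin → nenefubin) repeats the first consonant+vowel as a prefix (as do rabriror, mihon), so the same rule applies.
So ralabrif → raralabrif.

raralabrif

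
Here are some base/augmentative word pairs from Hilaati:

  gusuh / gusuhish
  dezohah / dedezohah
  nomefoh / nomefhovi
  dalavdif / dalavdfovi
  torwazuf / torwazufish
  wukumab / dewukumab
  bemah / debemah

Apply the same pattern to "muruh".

muruhish

"muruh" has last vowel 'u'. The stems whose last vowel is 'u' (gusuh → gusuhish, torwazuf → torwazufish) add -ish.
So muruh → muruhish.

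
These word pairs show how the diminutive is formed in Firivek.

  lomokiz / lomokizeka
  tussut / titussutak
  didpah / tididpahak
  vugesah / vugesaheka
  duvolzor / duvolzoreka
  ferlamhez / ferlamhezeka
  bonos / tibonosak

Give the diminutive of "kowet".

vugesah and didpah both end in -h yet inflect differently (vugesaheka, tididpahak), so the final letter is not what conditions the rule; the number of vowels is.
"kowet" has 2 vowels. The stems with 2 vowels (tussut → titussutak, didpah → tididpahak, bonos → tibonosak) add ti- … -ak around the stem.
So kowet → tikowetak.

tikowetak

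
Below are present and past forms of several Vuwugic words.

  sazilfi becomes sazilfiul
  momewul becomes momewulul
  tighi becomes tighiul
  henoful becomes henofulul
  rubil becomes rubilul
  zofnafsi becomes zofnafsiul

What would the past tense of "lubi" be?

lubiul

Every pair shown (sazilfi → sazilfiul, momewul → momewulul, tighi → tighiul, …) follows the same rule: add -ul.
So lubi → lubiul.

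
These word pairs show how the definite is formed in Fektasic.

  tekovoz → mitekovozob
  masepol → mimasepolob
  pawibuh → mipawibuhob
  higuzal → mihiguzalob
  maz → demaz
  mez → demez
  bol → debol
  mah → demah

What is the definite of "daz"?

dedaz

"daz" has 1 vowel. The stems with 1 vowel (maz → demaz, mez → demez, bol → debol) add the prefix de-.
The other pattern: stems with 3 vowels add mi- … -ob around the stem.
So daz → dedaz.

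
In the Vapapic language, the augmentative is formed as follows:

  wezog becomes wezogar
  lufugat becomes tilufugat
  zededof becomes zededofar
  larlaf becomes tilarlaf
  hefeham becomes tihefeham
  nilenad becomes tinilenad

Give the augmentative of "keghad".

larlaf and zededof both end in -f yet inflect differently (tilarlaf, zededofar), so the final letter is not what conditions the rule; the last vowel is.
"keghad" has last vowel 'a'. The stems whose last vowel is 'a' (hefeham → tihefeham, larlaf → tilarlaf, nilenad → tinilenad) add the prefix ti-.
The other pattern: stems whose last vowel is 'o' add -ar.
So keghad → tikeghad.

tikeghad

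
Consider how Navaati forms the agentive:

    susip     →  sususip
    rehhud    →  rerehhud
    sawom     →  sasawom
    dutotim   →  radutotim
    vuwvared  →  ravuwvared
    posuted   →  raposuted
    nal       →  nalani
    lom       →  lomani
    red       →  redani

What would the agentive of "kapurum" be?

rakapurum

red and rehhud both end in -d yet inflect differently (redani, rerehhud), so the final letter is not what conditions the rule; the number of vowels is.
"kapurum" has 3 vowels. The stems with 3 vowels (posuted → raposuted, vuwvared → ravuwvared, dutotim → radutotim) add the prefix ra-.
The other patterns: stems with 1 vowel add -ani; stems with 2 vowels repeat the first consonant+vowel as a prefix.
So kapurum → rakapurum.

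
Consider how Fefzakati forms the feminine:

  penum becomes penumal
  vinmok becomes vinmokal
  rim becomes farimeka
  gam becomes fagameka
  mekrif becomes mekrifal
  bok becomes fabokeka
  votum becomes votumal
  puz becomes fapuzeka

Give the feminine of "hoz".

fahozeka

votum and rim both end in -m yet inflect differently (votumal, farimeka), so the final letter is not what conditions the rule; the number of vowels is.
"hoz" has 1 vowel. The stems with 1 vowel (rim → farimeka, puz → fapuzeka, bok → fabokeka) add fa- … -eka around the stem.
So hoz → fahozeka.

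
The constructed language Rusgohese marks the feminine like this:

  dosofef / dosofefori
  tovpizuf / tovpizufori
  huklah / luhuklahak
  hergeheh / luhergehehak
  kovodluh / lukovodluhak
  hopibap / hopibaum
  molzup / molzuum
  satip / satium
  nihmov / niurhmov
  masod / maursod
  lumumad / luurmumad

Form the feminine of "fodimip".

fodimium

dosofef and hergeheh both have last vowel 'e' yet inflect differently (dosofefori, luhergehehak), so the last vowel is not what conditions the rule; the final letter is.
"fodimip" ends in -p. The stems ending in -p (hopibap → hopibaum, molzup → molzuum, satip → satium) drop the final letter and add -um.
So fodimip → fodimium.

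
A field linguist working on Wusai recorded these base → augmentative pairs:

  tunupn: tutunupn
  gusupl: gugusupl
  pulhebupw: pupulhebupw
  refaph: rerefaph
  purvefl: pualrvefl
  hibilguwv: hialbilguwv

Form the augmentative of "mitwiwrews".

mialtwiwrews

"mitwiwrews" has second-to-last letter 'w'. The one such stem in the data (hibilguwv → hialbilguwv) inserts -al- after the first vowel (as does purvefl), so the same rule applies.
So mitwiwrews → mialtwiwrews.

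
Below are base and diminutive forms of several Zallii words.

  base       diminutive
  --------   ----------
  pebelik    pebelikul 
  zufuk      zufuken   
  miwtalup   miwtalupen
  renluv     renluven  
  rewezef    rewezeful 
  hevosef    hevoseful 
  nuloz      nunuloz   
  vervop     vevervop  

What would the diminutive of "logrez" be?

"logrez" has last vowel 'e'. The stems whose last vowel is 'e' (rewezef → rewezeful, hevosef → hevoseful) add -ul.
The other patterns: stems whose last vowel is 'u' add -en; stems whose last vowel is 'o' repeat the first consonant+vowel as a prefix.
So logrez → logrezul.

logrezul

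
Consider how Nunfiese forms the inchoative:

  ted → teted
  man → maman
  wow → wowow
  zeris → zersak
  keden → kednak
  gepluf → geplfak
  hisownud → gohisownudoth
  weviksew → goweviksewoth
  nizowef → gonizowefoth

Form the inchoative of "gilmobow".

gogilmobowoth

"gilmobow" has 3 vowels. The stems with 3 vowels (hisownud → gohisownudoth, weviksew → goweviksewoth, nizowef → gonizowefoth) add go- … -oth around the stem.
So gilmobow → gogilmobowoth.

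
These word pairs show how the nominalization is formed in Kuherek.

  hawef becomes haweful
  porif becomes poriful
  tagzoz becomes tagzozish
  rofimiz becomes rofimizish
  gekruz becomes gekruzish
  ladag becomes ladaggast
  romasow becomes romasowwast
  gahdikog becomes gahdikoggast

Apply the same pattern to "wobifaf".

"wobifaf" ends in -f. The stems ending in -f (hawef → haweful, porif → poriful) add -ul.
So wobifaf → wobifaful.

wobifaful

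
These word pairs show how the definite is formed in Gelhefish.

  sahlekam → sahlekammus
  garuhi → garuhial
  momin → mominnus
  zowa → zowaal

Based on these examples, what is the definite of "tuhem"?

tuhemmus

momin and garuhi both have last vowel 'i' yet inflect differently (mominnus, garuhial), so the last vowel is not what conditions the rule; whether the stem ends in a vowel or a consonant is.
"tuhem" ends in a consonant. The stems ending in a consonant (sahlekam → sahlekammus, momin → mominnus) double the final consonant and add -us.
The other pattern: stems ending in a vowel add -al.
So tuhem → tuhemmus.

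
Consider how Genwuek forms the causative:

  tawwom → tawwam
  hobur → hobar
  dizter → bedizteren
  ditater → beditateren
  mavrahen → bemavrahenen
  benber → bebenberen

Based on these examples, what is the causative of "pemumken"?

bepemumkenen

"pemumken" has last vowel 'e'. The stems whose last vowel is 'e' (benber → bebenberen, mavrahen → bemavrahenen, ditater → beditateren) add be- … -en around the stem.
So pemumken → bepemumkenen.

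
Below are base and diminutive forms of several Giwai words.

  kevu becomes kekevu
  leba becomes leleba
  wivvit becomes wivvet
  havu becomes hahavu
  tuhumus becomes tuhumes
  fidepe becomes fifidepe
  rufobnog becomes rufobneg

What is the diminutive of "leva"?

leleva

"leva" ends in a vowel. The stems ending in a vowel (havu → hahavu, leba → leleba, kevu → kekevu) repeat the first consonant+vowel as a prefix.
The other pattern: stems ending in a consonant change the last vowel to 'e'.
So leva → leleva.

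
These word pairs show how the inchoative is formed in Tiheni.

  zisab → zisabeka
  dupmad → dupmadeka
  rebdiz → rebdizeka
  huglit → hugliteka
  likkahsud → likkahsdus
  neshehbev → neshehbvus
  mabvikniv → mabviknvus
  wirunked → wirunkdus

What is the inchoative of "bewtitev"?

dupmad and likkahsud both end in -d yet inflect differently (dupmadeka, likkahsdus), so the final letter is not what conditions the rule; the number of vowels is.
"bewtitev" has 3 vowels. The stems with 3 vowels (likkahsud → likkahsdus, neshehbev → neshehbvus, mabvikniv → mabviknvus) delete the last vowel and add -us.
The other pattern: stems with 2 vowels add -eka.
So bewtitev → bewtitvus.

bewtitvus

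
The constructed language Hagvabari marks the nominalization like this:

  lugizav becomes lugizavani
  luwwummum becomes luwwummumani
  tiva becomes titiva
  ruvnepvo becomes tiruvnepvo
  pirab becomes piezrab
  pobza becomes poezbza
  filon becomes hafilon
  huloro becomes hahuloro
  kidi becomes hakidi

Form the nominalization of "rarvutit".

"rarvutit" begins with r-. The one such stem in the data (ruvnepvo → tiruvnepvo) adds the prefix ti-, so the same rule applies.
So rarvutit → tirarvutit.

tirarvutit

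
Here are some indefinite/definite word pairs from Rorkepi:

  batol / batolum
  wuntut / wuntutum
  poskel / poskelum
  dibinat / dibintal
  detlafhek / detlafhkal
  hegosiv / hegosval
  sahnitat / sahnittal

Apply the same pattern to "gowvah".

gowvahum

wuntut and dibinat both end in -t yet inflect differently (wuntutum, dibintal), so the final letter is not what conditions the rule; the number of vowels is.
"gowvah" has 2 vowels. The stems with 2 vowels (batol → batolum, wuntut → wuntutum, poskel → poskelum) add -um.
The other pattern: stems with 3 vowels delete the last vowel and add -al.
So gowvah → gowvahum.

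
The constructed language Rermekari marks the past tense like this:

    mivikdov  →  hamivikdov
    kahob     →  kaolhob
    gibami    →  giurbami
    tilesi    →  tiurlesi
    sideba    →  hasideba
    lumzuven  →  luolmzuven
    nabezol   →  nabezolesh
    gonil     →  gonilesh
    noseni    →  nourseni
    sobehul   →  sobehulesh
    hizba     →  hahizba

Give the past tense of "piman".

piolman

"piman" ends in -n. The one such stem in the data (lumzuven → luolmzuven) inserts -ol- after the first vowel (as does kahob), so the same rule applies.
So piman → piolman.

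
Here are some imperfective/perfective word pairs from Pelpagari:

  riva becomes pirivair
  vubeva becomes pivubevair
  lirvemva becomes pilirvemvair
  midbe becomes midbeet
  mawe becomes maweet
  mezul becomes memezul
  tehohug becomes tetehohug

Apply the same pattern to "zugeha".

pizugehair

midbe and mezul both begin with m- yet inflect differently (midbeet, memezul), so the first letter is not what conditions the rule; the final letter is.
"zugeha" ends in -a. The stems ending in -a (riva → pirivair, vubeva → pivubevair, lirvemva → pilirvemvair) add pi- … -ir around the stem.
The other patterns: stems ending in -e add -et; stems ending in -g or -l repeat the first consonant+vowel as a prefix.
So zugeha → pizugehair.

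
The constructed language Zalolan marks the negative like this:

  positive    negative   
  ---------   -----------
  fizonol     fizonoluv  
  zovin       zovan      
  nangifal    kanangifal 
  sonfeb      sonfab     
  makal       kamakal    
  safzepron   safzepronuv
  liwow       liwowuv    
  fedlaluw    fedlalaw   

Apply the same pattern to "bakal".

kabakal

fizonol and nangifal both end in -l yet inflect differently (fizonoluv, kanangifal), so the final letter is not what conditions the rule; the last vowel is.
"bakal" has last vowel 'a'. The stems whose last vowel is 'a' (nangifal → kanangifal, makal → kamakal) add the prefix ka-.
So bakal → kabakal.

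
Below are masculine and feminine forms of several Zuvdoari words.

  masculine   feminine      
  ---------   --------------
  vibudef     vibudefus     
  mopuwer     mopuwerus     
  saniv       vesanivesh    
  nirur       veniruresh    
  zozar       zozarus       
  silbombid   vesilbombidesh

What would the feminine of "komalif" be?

vekomalifesh

"komalif" has last vowel 'i'. The stems whose last vowel is 'i' (silbombid → vesilbombidesh, saniv → vesanivesh) add ve- … -esh around the stem.
The other pattern: stems whose last vowel is 'a' or 'e' add -us.
So komalif → vekomalifesh.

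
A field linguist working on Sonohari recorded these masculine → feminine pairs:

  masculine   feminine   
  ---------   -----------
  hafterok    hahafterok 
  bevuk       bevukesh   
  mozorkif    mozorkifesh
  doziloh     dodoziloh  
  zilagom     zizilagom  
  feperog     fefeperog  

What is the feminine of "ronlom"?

"ronlom" has last vowel 'o'. The stems whose last vowel is 'o' (zilagom → zizilagom, feperog → fefeperog, doziloh → dodoziloh) repeat the first consonant+vowel as a prefix.
The other pattern: stems whose last vowel is 'i' or 'u' add -esh.
So ronlom → roronlom.

roronlom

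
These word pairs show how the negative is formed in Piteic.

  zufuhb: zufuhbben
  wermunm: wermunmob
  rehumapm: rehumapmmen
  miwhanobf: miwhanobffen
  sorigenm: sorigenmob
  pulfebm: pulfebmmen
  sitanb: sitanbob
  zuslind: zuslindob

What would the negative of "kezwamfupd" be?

kezwamfupdden

wermunm and rehumapm both end in -m yet inflect differently (wermunmob, rehumapmmen), so the final letter is not what conditions the rule; the second-to-last letter is.
"kezwamfupd" has second-to-last letter 'p'. The one such stem in the data (rehumapm → rehumapmmen) doubles the final consonant and adds -en (as do miwhanobf, zufuhb), so the same rule applies.
The other pattern: stems whose second-to-last letter is 'n' add -ob.
So kezwamfupd → kezwamfupdden.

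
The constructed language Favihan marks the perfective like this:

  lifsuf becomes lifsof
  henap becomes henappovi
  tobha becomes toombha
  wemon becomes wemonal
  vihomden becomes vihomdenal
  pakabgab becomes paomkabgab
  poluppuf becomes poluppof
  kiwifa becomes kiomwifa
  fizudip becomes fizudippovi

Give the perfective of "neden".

henap and tobha both have last vowel 'a' yet inflect differently (henappovi, toombha), so the last vowel is not what conditions the rule; the final letter is.
"neden" ends in -n. The stems ending in -n (vihomden → vihomdenal, wemon → wemonal) add -al.
So neden → nedenal.

nedenal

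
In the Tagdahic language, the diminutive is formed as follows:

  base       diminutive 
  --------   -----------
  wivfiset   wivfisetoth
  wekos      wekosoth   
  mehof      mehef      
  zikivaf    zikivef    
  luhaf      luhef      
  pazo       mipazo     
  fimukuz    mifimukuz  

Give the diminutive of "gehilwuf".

gehilwef

wekos and mehof both have last vowel 'o' yet inflect differently (wekosoth, mehef), so the last vowel is not what conditions the rule; the final letter is.
"gehilwuf" ends in -f. The stems ending in -f (mehof → mehef, zikivaf → zikivef, luhaf → luhef) change the last vowel to 'e'.
So gehilwuf → gehilwef.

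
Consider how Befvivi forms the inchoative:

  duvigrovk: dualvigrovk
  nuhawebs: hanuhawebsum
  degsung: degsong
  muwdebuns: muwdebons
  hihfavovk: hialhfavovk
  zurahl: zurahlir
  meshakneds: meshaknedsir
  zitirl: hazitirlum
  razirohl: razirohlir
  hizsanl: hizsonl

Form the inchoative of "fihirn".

hafihirnum

meshakneds and muwdebuns both end in -s yet inflect differently (meshaknedsir, muwdebons), so the final letter is not what conditions the rule; the second-to-last letter is.
"fihirn" has second-to-last letter 'r'. The one such stem in the data (zitirl → hazitirlum) adds ha- … -um around the stem, so the same rule applies.
The other patterns: stems whose second-to-last letter is 'd' or 'h' add -ir; stems whose second-to-last letter is 'n' change the last vowel to 'o'; stems whose second-to-last letter is 'v' insert -al- after the first vowel.
So fihirn → hafihirnum.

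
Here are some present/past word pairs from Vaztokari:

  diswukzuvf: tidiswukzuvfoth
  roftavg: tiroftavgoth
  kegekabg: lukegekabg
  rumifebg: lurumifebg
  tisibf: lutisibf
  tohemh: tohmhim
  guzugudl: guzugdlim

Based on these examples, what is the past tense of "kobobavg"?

tisibf and diswukzuvf both end in -f yet inflect differently (lutisibf, tidiswukzuvfoth), so the final letter is not what conditions the rule; the second-to-last letter is.
"kobobavg" has second-to-last letter 'v'. The stems whose second-to-last letter is 'v' (diswukzuvf → tidiswukzuvfoth, roftavg → tiroftavgoth) add ti- … -oth around the stem.
The other patterns: stems whose second-to-last letter is 'b' add the prefix lu-; stems whose second-to-last letter is 'd' or 'm' delete the last vowel and add -im.
So kobobavg → tikobobavgoth.

tikobobavgoth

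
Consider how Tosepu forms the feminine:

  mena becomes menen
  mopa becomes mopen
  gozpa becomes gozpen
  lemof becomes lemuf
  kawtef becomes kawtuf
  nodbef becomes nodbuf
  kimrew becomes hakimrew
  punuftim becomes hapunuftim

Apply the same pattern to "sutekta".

sutekten

kawtef and kimrew both have last vowel 'e' yet inflect differently (kawtuf, hakimrew), so the last vowel is not what conditions the rule; the final letter is.
"sutekta" ends in -a. The stems ending in -a (mena → menen, mopa → mopen, gozpa → gozpen) drop the final letter and add -en.
The other patterns: stems ending in -f change the last vowel to 'u'; stems ending in -m or -w add the prefix ha-.
So sutekta → sutekten.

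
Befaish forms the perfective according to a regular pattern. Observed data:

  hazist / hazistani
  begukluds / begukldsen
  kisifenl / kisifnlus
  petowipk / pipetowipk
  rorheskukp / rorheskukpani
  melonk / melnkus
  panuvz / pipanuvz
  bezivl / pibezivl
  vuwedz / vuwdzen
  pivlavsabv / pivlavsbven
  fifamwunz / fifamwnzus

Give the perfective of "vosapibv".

vosapbven

petowipk and melonk both end in -k yet inflect differently (pipetowipk, melnkus), so the final letter is not what conditions the rule; the second-to-last letter is.
"vosapibv" has second-to-last letter 'b'. The one such stem in the data (pivlavsabv → pivlavsbven) deletes the last vowel and adds -en (as do begukluds, vuwedz), so the same rule applies.
The other patterns: stems whose second-to-last letter is 'p' or 'v' add the prefix pi-; stems whose second-to-last letter is 'k' or 's' add -ani; stems whose second-to-last letter is 'n' delete the last vowel and add -us.
So vosapibv → vosapbven.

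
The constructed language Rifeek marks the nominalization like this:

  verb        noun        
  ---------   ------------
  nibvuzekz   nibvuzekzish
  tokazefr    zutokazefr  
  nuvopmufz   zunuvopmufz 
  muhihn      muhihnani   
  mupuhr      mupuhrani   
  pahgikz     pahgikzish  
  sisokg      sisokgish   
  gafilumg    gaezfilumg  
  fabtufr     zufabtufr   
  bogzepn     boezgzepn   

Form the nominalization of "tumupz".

tuezmupz

"tumupz" has second-to-last letter 'p'. The one such stem in the data (bogzepn → boezgzepn) inserts -ez- after the first vowel (as does gafilumg), so the same rule applies.
The other patterns: stems whose second-to-last letter is 'k' add -ish; stems whose second-to-last letter is 'f' add the prefix zu-; stems whose second-to-last letter is 'h' add -ani.
So tumupz → tuezmupz.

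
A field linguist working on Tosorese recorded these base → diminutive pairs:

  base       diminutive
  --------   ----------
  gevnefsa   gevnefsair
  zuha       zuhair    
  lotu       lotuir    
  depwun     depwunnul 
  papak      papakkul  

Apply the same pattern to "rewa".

rewair

gevnefsa and papak both have last vowel 'a' yet inflect differently (gevnefsair, papakkul), so the last vowel is not what conditions the rule; whether the stem ends in a vowel or a consonant is.
"rewa" ends in a vowel. The stems ending in a vowel (gevnefsa → gevnefsair, lotu → lotuir, zuha → zuhair) add -ir.
The other pattern: stems ending in a consonant double the final consonant and add -ul.
So rewa → rewair.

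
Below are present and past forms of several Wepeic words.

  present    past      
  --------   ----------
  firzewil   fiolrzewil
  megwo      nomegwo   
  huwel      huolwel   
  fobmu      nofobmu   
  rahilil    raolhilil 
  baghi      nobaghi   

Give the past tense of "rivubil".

riolvubil

"rivubil" ends in a consonant. The stems ending in a consonant (huwel → huolwel, firzewil → fiolrzewil, rahilil → raolhilil) insert -ol- after the first vowel.
The other pattern: stems ending in a vowel add the prefix no-.
So rivubil → riolvubil.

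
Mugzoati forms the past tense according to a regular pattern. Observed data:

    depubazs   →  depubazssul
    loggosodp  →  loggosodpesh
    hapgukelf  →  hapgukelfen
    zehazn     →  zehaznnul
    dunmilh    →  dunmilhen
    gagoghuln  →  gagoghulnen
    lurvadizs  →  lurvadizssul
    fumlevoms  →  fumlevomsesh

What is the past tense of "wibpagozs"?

wibpagozssul

zehazn and gagoghuln both end in -n yet inflect differently (zehaznnul, gagoghulnen), so the final letter is not what conditions the rule; the second-to-last letter is.
"wibpagozs" has second-to-last letter 'z'. The stems whose second-to-last letter is 'z' (lurvadizs → lurvadizssul, zehazn → zehaznnul, depubazs → depubazssul) double the final consonant and add -ul.
The other patterns: stems whose second-to-last letter is 'l' add -en; stems whose second-to-last letter is 'd' or 'm' add -esh.
So wibpagozs → wibpagozssul.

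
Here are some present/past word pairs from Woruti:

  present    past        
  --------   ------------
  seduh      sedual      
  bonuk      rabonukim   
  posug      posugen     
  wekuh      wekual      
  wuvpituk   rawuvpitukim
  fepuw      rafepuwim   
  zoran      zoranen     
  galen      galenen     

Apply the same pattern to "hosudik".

rahosudikim

wekuh and posug both have last vowel 'u' yet inflect differently (wekual, posugen), so the last vowel is not what conditions the rule; the final letter is.
"hosudik" ends in -k. The stems ending in -k (bonuk → rabonukim, wuvpituk → rawuvpitukim) add ra- … -im around the stem.
So hosudik → rahosudikim.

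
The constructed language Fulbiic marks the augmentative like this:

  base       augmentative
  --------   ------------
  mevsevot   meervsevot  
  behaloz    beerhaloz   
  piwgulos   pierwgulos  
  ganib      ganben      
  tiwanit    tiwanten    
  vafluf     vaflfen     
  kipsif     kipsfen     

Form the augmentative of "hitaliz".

hitalzen

mevsevot and tiwanit both end in -t yet inflect differently (meervsevot, tiwanten), so the final letter is not what conditions the rule; the last vowel is.
"hitaliz" has last vowel 'i'. The stems whose last vowel is 'i' (ganib → ganben, tiwanit → tiwanten, kipsif → kipsfen) delete the last vowel and add -en.
The other pattern: stems whose last vowel is 'o' insert -er- after the first vowel.
So hitaliz → hitalzen.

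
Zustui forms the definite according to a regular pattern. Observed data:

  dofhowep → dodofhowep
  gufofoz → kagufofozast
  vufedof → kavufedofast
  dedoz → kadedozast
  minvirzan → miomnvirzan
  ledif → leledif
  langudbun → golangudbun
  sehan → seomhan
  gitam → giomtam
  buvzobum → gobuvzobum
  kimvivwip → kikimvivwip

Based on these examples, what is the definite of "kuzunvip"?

kukuzunvip

gitam and buvzobum both end in -m yet inflect differently (giomtam, gobuvzobum), so the final letter is not what conditions the rule; the last vowel is.
"kuzunvip" has last vowel 'i'. The stems whose last vowel is 'i' (ledif → leledif, kimvivwip → kikimvivwip) repeat the first consonant+vowel as a prefix.
So kuzunvip → kukuzunvip.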